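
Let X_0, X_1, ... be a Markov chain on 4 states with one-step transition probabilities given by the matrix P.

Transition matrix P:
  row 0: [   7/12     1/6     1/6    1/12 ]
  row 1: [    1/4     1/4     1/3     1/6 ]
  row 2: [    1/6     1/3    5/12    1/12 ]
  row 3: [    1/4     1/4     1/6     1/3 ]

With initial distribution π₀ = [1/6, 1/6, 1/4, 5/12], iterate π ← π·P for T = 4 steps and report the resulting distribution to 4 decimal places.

π = [0.3386, 0.2451, 0.2767, 0.1395]

t=0: π = [0.1667, 0.1667, 0.2500, 0.4167]
t=1: π = [0.2847, 0.2569, 0.2569, 0.2014]
t=2: π = [0.3235, 0.2477, 0.2737, 0.1551]
t=3: π = [0.3350, 0.2459, 0.2764, 0.1427]
t=4: π = [0.3386, 0.2451, 0.2767, 0.1395]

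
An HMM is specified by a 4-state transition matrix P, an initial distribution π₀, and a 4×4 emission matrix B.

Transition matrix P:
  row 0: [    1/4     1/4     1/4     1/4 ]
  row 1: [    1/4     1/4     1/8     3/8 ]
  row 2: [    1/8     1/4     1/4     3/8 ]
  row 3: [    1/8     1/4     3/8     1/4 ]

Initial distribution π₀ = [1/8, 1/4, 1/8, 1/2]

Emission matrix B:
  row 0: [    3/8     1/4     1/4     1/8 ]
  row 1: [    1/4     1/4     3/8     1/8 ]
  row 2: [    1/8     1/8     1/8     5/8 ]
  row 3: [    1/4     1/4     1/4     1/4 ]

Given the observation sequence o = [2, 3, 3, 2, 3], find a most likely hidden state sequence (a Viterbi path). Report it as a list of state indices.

path = [3, 2, 2, 3, 2]

t=0: δ = [3.125e-02, 9.375e-02, 1.562e-02, 1.250e-01]  (obs o_0=2)
t=1: δ = [2.930e-03, 3.906e-03, 2.930e-02, 8.789e-03]  ψ = [1, 3, 3, 1]  (obs o_1=3)
t=2: δ = [4.578e-04, 9.155e-04, 4.578e-03, 2.747e-03]  ψ = [2, 2, 2, 2]  (obs o_2=3)
t=3: δ = [1.431e-04, 4.292e-04, 1.431e-04, 4.292e-04]  ψ = [2, 2, 2, 2]  (obs o_3=2)
t=4: δ = [1.341e-05, 1.341e-05, 1.006e-04, 4.023e-05]  ψ = [1, 1, 3, 1]  (obs o_4=3)
backtrack: best end state = 2; path = [3, 2, 2, 3, 2]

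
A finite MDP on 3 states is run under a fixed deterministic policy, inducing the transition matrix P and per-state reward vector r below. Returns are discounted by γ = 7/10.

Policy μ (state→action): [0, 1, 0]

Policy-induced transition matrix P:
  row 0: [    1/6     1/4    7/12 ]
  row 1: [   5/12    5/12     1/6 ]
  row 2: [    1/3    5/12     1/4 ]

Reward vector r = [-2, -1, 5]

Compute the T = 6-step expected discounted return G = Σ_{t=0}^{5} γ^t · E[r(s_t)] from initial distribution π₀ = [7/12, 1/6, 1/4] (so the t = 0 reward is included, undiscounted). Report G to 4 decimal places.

t=0: π = [0.5833, 0.1667, 0.2500], E[r] = -0.0833, γ^t·E[r] = -0.083333, running G = -0.083333
t=1: π = [0.2500, 0.3194, 0.4306], E[r] = 1.3333, γ^t·E[r] = 0.933333, running G = 0.850000
t=2: π = [0.3183, 0.3750, 0.3067], E[r] = 0.5220, γ^t·E[r] = 0.255775, running G = 1.105775
t=3: π = [0.3115, 0.3636, 0.3248], E[r] = 0.6375, γ^t·E[r] = 0.218676, running G = 1.324451
t=4: π = [0.3117, 0.3647, 0.3235], E[r] = 0.6295, γ^t·E[r] = 0.151155, running G = 1.475606
t=5: π = [0.3118, 0.3647, 0.3235], E[r] = 0.6293, γ^t·E[r] = 0.105762, running G = 1.581368

G = 1.5814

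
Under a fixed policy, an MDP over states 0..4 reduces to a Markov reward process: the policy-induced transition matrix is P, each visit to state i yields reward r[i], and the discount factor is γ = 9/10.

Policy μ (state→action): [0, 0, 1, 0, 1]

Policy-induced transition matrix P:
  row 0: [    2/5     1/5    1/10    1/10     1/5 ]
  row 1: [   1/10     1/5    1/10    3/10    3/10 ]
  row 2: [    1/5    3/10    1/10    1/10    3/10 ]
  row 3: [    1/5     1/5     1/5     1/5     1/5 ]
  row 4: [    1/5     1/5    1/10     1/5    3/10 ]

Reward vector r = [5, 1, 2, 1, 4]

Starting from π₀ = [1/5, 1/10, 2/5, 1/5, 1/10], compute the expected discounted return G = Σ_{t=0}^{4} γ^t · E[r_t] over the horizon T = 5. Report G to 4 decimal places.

t=0: π = [0.2000, 0.1000, 0.4000, 0.2000, 0.1000], E[r] = 2.5000, γ^t·E[r] = 2.500000, running G = 2.500000
t=1: π = [0.2300, 0.2400, 0.1200, 0.1500, 0.2600], E[r] = 2.8200, γ^t·E[r] = 2.538000, running G = 5.038000
t=2: π = [0.2220, 0.2120, 0.1150, 0.1890, 0.2620], E[r] = 2.7890, γ^t·E[r] = 2.259090, running G = 7.297090
t=3: π = [0.2232, 0.2115, 0.1189, 0.1875, 0.2589], E[r] = 2.7884, γ^t·E[r] = 2.032744, running G = 9.329834
t=4: π = [0.2235, 0.2119, 0.1188, 0.1869, 0.2589], E[r] = 2.7895, γ^t·E[r] = 1.830191, running G = 11.160025

G = 11.1600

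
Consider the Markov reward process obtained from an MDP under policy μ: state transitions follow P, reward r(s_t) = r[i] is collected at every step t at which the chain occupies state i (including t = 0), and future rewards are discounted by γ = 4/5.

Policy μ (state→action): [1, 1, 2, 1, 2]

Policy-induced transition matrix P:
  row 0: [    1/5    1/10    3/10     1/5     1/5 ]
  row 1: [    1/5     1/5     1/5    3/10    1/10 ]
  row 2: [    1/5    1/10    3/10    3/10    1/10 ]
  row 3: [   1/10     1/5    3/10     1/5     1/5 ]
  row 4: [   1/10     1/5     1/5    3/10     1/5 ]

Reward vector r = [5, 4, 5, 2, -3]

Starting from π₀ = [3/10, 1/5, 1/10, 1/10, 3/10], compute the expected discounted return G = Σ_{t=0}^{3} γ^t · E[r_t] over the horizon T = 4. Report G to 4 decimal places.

t=0: π = [0.3000, 0.2000, 0.1000, 0.1000, 0.3000], E[r] = 2.1000, γ^t·E[r] = 2.100000, running G = 2.100000
t=1: π = [0.1600, 0.1600, 0.2500, 0.2600, 0.1700], E[r] = 2.7000, γ^t·E[r] = 2.160000, running G = 4.260000
t=2: π = [0.1570, 0.1590, 0.2670, 0.2580, 0.1590], E[r] = 2.7950, γ^t·E[r] = 1.788800, running G = 6.048800
t=3: π = [0.1583, 0.1576, 0.2682, 0.2585, 0.1574], E[r] = 2.8077, γ^t·E[r] = 1.437542, running G = 7.486342

G = 7.4863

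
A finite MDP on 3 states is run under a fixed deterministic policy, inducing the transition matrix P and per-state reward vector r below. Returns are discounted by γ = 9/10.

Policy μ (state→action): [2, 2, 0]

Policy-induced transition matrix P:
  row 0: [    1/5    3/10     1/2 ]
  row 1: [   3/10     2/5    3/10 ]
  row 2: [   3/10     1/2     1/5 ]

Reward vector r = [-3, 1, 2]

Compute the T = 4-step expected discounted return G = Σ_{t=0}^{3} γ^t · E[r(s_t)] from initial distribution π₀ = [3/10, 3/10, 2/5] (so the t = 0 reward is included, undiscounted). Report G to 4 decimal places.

G = 0.7711

t=0: π = [0.3000, 0.3000, 0.4000], E[r] = 0.2000, γ^t·E[r] = 0.200000, running G = 0.200000
t=1: π = [0.2700, 0.4100, 0.3200], E[r] = 0.2400, γ^t·E[r] = 0.216000, running G = 0.416000
t=2: π = [0.2730, 0.4050, 0.3220], E[r] = 0.2300, γ^t·E[r] = 0.186300, running G = 0.602300
t=3: π = [0.2727, 0.4049, 0.3224], E[r] = 0.2316, γ^t·E[r] = 0.168836, running G = 0.771136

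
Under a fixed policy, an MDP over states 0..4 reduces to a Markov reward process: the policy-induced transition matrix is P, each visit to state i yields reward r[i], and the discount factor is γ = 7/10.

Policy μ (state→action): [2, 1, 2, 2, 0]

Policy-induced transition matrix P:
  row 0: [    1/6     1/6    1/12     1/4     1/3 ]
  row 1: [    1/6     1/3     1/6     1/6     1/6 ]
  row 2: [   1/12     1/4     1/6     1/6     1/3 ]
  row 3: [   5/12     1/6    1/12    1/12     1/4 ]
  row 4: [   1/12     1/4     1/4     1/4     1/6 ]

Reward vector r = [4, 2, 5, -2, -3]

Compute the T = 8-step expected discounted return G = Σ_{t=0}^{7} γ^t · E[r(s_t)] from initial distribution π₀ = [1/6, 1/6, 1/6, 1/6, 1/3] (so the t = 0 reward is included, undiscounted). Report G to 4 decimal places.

G = 2.4044

t=0: π = [0.1667, 0.1667, 0.1667, 0.1667, 0.3333], E[r] = 0.5000, γ^t·E[r] = 0.500000, running G = 0.500000
t=1: π = [0.1667, 0.2361, 0.1667, 0.1944, 0.2361], E[r] = 0.8750, γ^t·E[r] = 0.612500, running G = 1.112500
t=2: π = [0.1817, 0.2396, 0.1563, 0.1840, 0.2384], E[r] = 0.9039, γ^t·E[r] = 0.442928, running G = 1.555428
t=3: π = [0.1798, 0.2395, 0.1561, 0.1863, 0.2383], E[r] = 0.8907, γ^t·E[r] = 0.305517, running G = 1.860946
t=4: π = [0.1804, 0.2394, 0.1560, 0.1860, 0.2382], E[r] = 0.8941, γ^t·E[r] = 0.214663, running G = 2.075609
t=5: π = [0.1803, 0.2394, 0.1560, 0.1860, 0.2382], E[r] = 0.8932, γ^t·E[r] = 0.150124, running G = 2.225733
t=6: π = [0.1803, 0.2394, 0.1560, 0.1860, 0.2382], E[r] = 0.8934, γ^t·E[r] = 0.105102, running G = 2.330835
t=7: π = [0.1803, 0.2394, 0.1560, 0.1860, 0.2382], E[r] = 0.8933, γ^t·E[r] = 0.073570, running G = 2.404405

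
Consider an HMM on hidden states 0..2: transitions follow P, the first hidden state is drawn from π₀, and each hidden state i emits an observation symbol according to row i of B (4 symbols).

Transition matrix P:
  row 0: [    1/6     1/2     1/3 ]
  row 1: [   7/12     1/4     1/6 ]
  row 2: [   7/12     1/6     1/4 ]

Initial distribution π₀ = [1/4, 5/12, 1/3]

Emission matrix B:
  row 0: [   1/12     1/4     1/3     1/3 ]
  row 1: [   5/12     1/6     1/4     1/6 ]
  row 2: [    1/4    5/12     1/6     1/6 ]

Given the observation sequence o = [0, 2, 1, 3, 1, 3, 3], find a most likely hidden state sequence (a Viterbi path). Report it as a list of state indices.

path = [1, 0, 2, 0, 2, 0, 1]

t=0: δ = [2.083e-02, 1.736e-01, 8.333e-02]  (obs o_0=0)
t=1: δ = [3.376e-02, 1.085e-02, 4.823e-03]  ψ = [1, 1, 1]  (obs o_1=2)
t=2: δ = [1.582e-03, 2.813e-03, 4.689e-03]  ψ = [1, 0, 0]  (obs o_2=1)
t=3: δ = [9.117e-04, 1.319e-04, 1.954e-04]  ψ = [2, 0, 2]  (obs o_3=3)
t=4: δ = [3.799e-05, 7.597e-05, 1.266e-04]  ψ = [0, 0, 0]  (obs o_4=1)
t=5: δ = [2.462e-05, 3.517e-06, 5.276e-06]  ψ = [2, 2, 2]  (obs o_5=3)
t=6: δ = [1.368e-06, 2.052e-06, 1.368e-06]  ψ = [0, 0, 0]  (obs o_6=3)
backtrack: best end state = 1; path = [1, 0, 2, 0, 2, 0, 1]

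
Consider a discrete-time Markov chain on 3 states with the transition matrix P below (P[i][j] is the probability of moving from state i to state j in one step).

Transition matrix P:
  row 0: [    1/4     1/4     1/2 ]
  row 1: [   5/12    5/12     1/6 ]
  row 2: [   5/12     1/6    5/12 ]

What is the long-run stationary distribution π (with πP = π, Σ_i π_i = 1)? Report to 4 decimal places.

Balance equations π_j = Σ_i π_i·P[i][j]:
  π_0 = 1/4·π_0 + 5/12·π_1 + 5/12·π_2
  π_1 = 1/4·π_0 + 5/12·π_1 + 1/6·π_2
  normalize: π_0 + π_1 + π_2 = 1
Solving the linear system gives exactly π = [5/14, 11/42, 8/21].

π = [0.3571, 0.2619, 0.3810]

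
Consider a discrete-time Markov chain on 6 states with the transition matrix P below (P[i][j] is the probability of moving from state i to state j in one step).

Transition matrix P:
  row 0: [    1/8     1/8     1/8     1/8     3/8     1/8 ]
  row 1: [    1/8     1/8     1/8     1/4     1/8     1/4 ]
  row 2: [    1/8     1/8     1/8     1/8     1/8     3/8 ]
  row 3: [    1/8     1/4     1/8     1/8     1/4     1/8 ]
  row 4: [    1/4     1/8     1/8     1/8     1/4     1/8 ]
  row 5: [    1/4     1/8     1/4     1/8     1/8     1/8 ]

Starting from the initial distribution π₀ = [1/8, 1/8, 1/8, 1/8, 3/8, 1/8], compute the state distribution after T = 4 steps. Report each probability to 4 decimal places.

t=0: π = [0.1250, 0.1250, 0.1250, 0.1250, 0.3750, 0.1250]
t=1: π = [0.1875, 0.1406, 0.1406, 0.1406, 0.2188, 0.1719]
t=2: π = [0.1738, 0.1426, 0.1465, 0.1426, 0.2168, 0.1777]
t=3: π = [0.1743, 0.1428, 0.1472, 0.1428, 0.2134, 0.1794]
t=4: π = [0.1741, 0.1429, 0.1474, 0.1429, 0.2131, 0.1797]

π = [0.1741, 0.1429, 0.1474, 0.1429, 0.2131, 0.1797]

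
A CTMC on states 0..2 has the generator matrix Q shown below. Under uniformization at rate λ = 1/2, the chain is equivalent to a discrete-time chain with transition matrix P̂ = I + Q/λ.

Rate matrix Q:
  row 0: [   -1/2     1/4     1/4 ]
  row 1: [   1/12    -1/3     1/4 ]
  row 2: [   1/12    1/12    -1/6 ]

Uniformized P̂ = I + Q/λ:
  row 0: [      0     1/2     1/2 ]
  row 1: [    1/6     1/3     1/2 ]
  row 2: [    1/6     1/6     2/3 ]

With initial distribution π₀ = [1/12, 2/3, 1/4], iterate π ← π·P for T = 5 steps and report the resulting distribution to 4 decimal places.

π = [0.1429, 0.2572, 0.6000]

t=0: π = [0.0833, 0.6667, 0.2500]
t=1: π = [0.1528, 0.3056, 0.5417]
t=2: π = [0.1412, 0.2685, 0.5903]
t=3: π = [0.1431, 0.2585, 0.5984]
t=4: π = [0.1428, 0.2575, 0.5997]
t=5: π = [0.1429, 0.2572, 0.6000]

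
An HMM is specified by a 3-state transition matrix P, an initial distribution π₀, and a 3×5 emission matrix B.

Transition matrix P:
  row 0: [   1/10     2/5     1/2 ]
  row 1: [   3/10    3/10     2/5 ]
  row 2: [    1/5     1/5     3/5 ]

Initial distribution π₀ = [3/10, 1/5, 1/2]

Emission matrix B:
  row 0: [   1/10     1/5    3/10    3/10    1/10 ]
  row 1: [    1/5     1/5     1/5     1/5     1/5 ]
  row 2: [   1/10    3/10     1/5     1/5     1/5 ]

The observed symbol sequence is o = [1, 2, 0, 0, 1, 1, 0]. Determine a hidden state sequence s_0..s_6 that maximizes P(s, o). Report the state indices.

t=0: δ = [6.000e-02, 4.000e-02, 1.500e-01]  (obs o_0=1)
t=1: δ = [9.000e-03, 6.000e-03, 1.800e-02]  ψ = [2, 2, 2]  (obs o_1=2)
t=2: δ = [3.600e-04, 7.200e-04, 1.080e-03]  ψ = [2, 0, 2]  (obs o_2=0)
t=3: δ = [2.160e-05, 4.320e-05, 6.480e-05]  ψ = [1, 1, 2]  (obs o_3=0)
t=4: δ = [2.592e-06, 2.592e-06, 1.166e-05]  ψ = [1, 1, 2]  (obs o_4=1)
t=5: δ = [4.666e-07, 4.666e-07, 2.100e-06]  ψ = [2, 2, 2]  (obs o_5=1)
t=6: δ = [4.199e-08, 8.398e-08, 1.260e-07]  ψ = [2, 2, 2]  (obs o_6=0)
backtrack: best end state = 2; path = [2, 2, 2, 2, 2, 2, 2]

path = [2, 2, 2, 2, 2, 2, 2]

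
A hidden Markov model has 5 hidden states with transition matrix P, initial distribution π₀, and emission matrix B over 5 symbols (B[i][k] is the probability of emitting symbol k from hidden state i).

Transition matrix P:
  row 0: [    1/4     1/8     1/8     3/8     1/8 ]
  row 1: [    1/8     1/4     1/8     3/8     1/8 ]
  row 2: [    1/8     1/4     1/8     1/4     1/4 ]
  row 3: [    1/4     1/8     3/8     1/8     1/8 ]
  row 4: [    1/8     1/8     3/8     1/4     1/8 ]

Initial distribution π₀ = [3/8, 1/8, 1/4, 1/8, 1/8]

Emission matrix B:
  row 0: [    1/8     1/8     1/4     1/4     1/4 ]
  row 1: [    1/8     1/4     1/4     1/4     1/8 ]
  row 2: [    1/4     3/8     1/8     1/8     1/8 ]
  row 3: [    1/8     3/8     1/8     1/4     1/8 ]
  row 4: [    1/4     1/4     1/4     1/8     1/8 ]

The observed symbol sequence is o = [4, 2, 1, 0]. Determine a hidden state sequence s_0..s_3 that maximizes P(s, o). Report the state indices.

path = [0, 0, 3, 2]

t=0: δ = [9.375e-02, 1.562e-02, 3.125e-02, 1.562e-02, 1.562e-02]  (obs o_0=4)
t=1: δ = [5.859e-03, 2.930e-03, 1.465e-03, 4.395e-03, 2.930e-03]  ψ = [0, 0, 0, 0, 0]  (obs o_1=2)
t=2: δ = [1.831e-04, 1.831e-04, 6.180e-04, 8.240e-04, 1.831e-04]  ψ = [0, 0, 3, 0, 0]  (obs o_2=1)
t=3: δ = [2.575e-05, 1.931e-05, 7.725e-05, 1.931e-05, 3.862e-05]  ψ = [3, 2, 3, 2, 2]  (obs o_3=0)
backtrack: best end state = 2; path = [0, 0, 3, 2]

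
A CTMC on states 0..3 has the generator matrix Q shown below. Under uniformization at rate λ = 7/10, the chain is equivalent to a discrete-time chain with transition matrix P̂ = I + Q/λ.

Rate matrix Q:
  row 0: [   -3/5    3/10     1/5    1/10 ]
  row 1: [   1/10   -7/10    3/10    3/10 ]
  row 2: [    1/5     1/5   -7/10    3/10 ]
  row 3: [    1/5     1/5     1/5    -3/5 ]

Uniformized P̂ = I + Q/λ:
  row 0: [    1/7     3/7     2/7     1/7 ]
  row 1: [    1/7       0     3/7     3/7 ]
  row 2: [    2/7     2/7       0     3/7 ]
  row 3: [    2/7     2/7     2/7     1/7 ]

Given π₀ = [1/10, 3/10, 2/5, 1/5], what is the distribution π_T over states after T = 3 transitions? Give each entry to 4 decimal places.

t=0: π = [0.1000, 0.3000, 0.4000, 0.2000]
t=1: π = [0.2286, 0.2143, 0.2143, 0.3429]
t=2: π = [0.2224, 0.2571, 0.2551, 0.2653]
t=3: π = [0.2172, 0.2440, 0.2496, 0.2892]

π = [0.2172, 0.2440, 0.2496, 0.2892]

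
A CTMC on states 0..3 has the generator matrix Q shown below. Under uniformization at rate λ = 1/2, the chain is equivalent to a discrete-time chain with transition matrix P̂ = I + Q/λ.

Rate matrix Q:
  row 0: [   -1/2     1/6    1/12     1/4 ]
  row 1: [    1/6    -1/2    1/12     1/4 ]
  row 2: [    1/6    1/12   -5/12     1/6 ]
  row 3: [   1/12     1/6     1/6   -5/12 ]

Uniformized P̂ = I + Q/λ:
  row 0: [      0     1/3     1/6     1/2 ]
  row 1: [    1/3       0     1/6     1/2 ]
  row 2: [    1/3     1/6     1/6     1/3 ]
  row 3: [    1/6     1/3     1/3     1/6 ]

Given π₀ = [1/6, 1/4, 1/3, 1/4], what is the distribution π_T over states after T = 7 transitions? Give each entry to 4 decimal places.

π = [0.2067, 0.2219, 0.2245, 0.3469]

t=0: π = [0.1667, 0.2500, 0.3333, 0.2500]
t=1: π = [0.2361, 0.1944, 0.2083, 0.3611]
t=2: π = [0.1944, 0.2338, 0.2269, 0.3449]
t=3: π = [0.2110, 0.2176, 0.2242, 0.3472]
t=4: π = [0.2051, 0.2234, 0.2245, 0.3469]
t=5: π = [0.2071, 0.2214, 0.2245, 0.3469]
t=6: π = [0.2065, 0.2221, 0.2245, 0.3469]
t=7: π = [0.2067, 0.2219, 0.2245, 0.3469]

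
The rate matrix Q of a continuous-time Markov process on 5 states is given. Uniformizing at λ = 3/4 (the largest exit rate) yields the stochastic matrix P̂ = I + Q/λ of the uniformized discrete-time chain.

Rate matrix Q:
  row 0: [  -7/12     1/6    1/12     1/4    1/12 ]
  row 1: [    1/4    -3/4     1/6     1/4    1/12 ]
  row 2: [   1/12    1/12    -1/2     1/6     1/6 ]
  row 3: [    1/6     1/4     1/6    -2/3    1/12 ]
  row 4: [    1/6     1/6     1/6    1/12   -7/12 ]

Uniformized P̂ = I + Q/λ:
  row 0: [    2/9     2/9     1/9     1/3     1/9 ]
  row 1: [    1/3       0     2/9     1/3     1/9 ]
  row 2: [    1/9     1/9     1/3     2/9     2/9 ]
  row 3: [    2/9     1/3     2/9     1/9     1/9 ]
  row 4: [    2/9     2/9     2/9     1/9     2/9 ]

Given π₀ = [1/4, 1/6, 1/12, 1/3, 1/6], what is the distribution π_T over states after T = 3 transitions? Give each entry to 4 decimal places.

t=0: π = [0.2500, 0.1667, 0.0833, 0.3333, 0.1667]
t=1: π = [0.2315, 0.2130, 0.2037, 0.2130, 0.1389]
t=2: π = [0.2233, 0.1759, 0.2191, 0.2325, 0.1492]
t=3: π = [0.2174, 0.1846, 0.2218, 0.2242, 0.1520]

π = [0.2174, 0.1846, 0.2218, 0.2242, 0.1520]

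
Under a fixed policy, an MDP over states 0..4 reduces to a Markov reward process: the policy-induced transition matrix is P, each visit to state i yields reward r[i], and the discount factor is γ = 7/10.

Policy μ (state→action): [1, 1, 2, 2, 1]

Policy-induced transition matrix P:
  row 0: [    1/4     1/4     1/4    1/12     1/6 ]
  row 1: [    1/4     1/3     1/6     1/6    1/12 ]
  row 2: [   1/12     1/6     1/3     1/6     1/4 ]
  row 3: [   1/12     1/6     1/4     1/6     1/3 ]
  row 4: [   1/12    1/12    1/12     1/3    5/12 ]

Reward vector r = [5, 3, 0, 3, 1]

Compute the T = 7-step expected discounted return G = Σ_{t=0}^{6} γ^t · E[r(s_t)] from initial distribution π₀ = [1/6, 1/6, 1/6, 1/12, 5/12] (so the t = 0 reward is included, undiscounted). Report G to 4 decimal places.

G = 6.3883

t=0: π = [0.1667, 0.1667, 0.1667, 0.0833, 0.4167], E[r] = 2.0000, γ^t·E[r] = 2.000000, running G = 2.000000
t=1: π = [0.1389, 0.1736, 0.1806, 0.2222, 0.2847], E[r] = 2.1667, γ^t·E[r] = 1.516667, running G = 3.516667
t=2: π = [0.1354, 0.1834, 0.2031, 0.2025, 0.2755], E[r] = 2.1105, γ^t·E[r] = 1.034161, running G = 4.550828
t=3: π = [0.1365, 0.1856, 0.2057, 0.2013, 0.2709], E[r] = 2.1139, γ^t·E[r] = 0.725071, running G = 5.275898
t=4: π = [0.1370, 0.1864, 0.2065, 0.2004, 0.2696], E[r] = 2.1152, γ^t·E[r] = 0.507856, running G = 5.783754
t=5: π = [0.1372, 0.1867, 0.2067, 0.2002, 0.2692], E[r] = 2.1159, γ^t·E[r] = 0.355624, running G = 6.139378
t=6: π = [0.1373, 0.1868, 0.2068, 0.2001, 0.2690], E[r] = 2.1162, γ^t·E[r] = 0.248971, running G = 6.388349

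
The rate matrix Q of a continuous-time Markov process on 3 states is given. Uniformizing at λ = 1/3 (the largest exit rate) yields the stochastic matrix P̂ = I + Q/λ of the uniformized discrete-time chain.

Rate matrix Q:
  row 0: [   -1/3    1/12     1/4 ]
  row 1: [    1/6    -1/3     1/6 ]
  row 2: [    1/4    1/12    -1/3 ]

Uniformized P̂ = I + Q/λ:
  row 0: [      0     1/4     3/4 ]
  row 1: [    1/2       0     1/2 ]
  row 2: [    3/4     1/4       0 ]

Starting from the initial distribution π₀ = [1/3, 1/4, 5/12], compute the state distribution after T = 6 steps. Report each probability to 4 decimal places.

π = [0.3926, 0.2000, 0.4074]

t=0: π = [0.3333, 0.2500, 0.4167]
t=1: π = [0.4375, 0.1875, 0.3750]
t=2: π = [0.3750, 0.2031, 0.4219]
t=3: π = [0.4180, 0.1992, 0.3828]
t=4: π = [0.3867, 0.2002, 0.4131]
t=5: π = [0.4099, 0.2000, 0.3901]
t=6: π = [0.3926, 0.2000, 0.4074]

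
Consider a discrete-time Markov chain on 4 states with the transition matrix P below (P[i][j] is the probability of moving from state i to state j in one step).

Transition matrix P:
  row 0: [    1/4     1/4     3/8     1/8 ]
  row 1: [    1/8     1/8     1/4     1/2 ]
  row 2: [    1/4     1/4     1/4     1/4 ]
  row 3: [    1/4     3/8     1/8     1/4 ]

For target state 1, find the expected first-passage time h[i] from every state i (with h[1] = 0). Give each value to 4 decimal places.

h = [3.6620, 0.0000, 3.6056, 3.1549]

First-step conditioning: h[1] = 0; for i ≠ 1, h[i] = 1 + Σ_k P[i][k]·h[k].
  h[0] = 1 + 1/4·h[0] + 3/8·h[2] + 1/8·h[3]
  h[2] = 1 + 1/4·h[0] + 1/4·h[2] + 1/4·h[3]
  h[3] = 1 + 1/4·h[0] + 1/8·h[2] + 1/4·h[3]
Solving the 3×3 linear system over states ≠ 1 gives exactly h = [260/71, 0, 256/71, 224/71] (h[1] = 0 is the target).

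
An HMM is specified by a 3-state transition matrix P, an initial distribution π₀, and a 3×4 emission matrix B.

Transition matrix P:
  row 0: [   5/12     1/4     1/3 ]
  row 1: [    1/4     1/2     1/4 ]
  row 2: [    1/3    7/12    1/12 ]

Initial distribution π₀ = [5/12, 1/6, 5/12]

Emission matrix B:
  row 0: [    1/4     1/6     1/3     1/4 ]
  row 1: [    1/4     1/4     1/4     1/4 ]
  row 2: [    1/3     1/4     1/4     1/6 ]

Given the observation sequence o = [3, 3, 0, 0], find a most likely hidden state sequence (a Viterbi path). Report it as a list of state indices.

t=0: δ = [1.042e-01, 4.167e-02, 6.944e-02]  (obs o_0=3)
t=1: δ = [1.085e-02, 1.013e-02, 5.787e-03]  ψ = [0, 2, 0]  (obs o_1=3)
t=2: δ = [1.130e-03, 1.266e-03, 1.206e-03]  ψ = [0, 1, 0]  (obs o_2=0)
t=3: δ = [1.177e-04, 1.758e-04, 1.256e-04]  ψ = [0, 2, 0]  (obs o_3=0)
backtrack: best end state = 1; path = [0, 0, 2, 1]

path = [0, 0, 2, 1]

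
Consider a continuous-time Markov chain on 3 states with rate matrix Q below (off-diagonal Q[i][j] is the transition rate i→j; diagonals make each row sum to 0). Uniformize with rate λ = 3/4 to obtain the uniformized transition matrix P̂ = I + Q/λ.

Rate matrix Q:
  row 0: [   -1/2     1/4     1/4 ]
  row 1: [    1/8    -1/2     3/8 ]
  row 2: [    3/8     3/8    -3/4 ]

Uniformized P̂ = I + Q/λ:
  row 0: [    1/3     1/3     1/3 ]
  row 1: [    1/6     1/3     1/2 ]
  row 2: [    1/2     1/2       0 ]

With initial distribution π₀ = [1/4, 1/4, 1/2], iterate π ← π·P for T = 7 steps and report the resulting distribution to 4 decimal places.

π = [0.3194, 0.3831, 0.2975]

t=0: π = [0.2500, 0.2500, 0.5000]
t=1: π = [0.3750, 0.4167, 0.2083]
t=2: π = [0.2986, 0.3681, 0.3333]
t=3: π = [0.3275, 0.3889, 0.2836]
t=4: π = [0.3158, 0.3806, 0.3036]
t=5: π = [0.3205, 0.3839, 0.2956]
t=6: π = [0.3186, 0.3826, 0.2988]
t=7: π = [0.3194, 0.3831, 0.2975]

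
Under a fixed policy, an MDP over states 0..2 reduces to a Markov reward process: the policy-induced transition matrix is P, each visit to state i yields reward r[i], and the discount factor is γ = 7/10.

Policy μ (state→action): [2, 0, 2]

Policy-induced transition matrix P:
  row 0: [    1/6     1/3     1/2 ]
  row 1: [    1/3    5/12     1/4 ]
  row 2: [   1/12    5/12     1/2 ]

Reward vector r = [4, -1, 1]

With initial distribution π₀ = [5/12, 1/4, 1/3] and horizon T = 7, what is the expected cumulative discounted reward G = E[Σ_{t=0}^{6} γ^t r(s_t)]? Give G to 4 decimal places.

t=0: π = [0.4167, 0.2500, 0.3333], E[r] = 1.7500, γ^t·E[r] = 1.750000, running G = 1.750000
t=1: π = [0.1806, 0.3819, 0.4375], E[r] = 0.7778, γ^t·E[r] = 0.544444, running G = 2.294444
t=2: π = [0.1939, 0.4016, 0.4045], E[r] = 0.7784, γ^t·E[r] = 0.381395, running G = 2.675839
t=3: π = [0.1999, 0.4005, 0.3996], E[r] = 0.7987, γ^t·E[r] = 0.273940, running G = 2.949779
t=4: π = [0.2001, 0.4000, 0.3999], E[r] = 0.8003, γ^t·E[r] = 0.192161, running G = 3.141941
t=5: π = [0.2000, 0.4000, 0.4000], E[r] = 0.8001, γ^t·E[r] = 0.134465, running G = 3.276406
t=6: π = [0.2000, 0.4000, 0.4000], E[r] = 0.8000, γ^t·E[r] = 0.094119, running G = 3.370525

G = 3.3705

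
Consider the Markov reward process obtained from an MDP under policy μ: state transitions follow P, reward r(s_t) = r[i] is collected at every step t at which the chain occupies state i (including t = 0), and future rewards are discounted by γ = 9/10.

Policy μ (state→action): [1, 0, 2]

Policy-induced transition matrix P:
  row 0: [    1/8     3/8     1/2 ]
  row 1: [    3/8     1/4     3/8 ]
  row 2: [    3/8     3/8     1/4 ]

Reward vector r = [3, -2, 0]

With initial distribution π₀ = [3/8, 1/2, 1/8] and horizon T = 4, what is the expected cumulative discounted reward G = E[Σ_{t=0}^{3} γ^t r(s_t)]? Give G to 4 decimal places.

t=0: π = [0.3750, 0.5000, 0.1250], E[r] = 0.1250, γ^t·E[r] = 0.125000, running G = 0.125000
t=1: π = [0.2813, 0.3125, 0.4063], E[r] = 0.2188, γ^t·E[r] = 0.196875, running G = 0.321875
t=2: π = [0.3047, 0.3359, 0.3594], E[r] = 0.2422, γ^t·E[r] = 0.196172, running G = 0.518047
t=3: π = [0.2988, 0.3330, 0.3682], E[r] = 0.2305, γ^t·E[r] = 0.168012, running G = 0.686059

G = 0.6861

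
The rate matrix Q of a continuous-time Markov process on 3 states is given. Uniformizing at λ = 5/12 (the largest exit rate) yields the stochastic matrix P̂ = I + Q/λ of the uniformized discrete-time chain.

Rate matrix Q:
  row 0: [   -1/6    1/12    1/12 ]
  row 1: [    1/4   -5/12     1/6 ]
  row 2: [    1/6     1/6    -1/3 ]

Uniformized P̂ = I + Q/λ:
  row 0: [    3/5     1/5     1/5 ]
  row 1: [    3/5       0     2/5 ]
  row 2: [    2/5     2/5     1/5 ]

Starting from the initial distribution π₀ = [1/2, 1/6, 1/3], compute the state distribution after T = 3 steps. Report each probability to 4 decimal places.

π = [0.5507, 0.2093, 0.2400]

t=0: π = [0.5000, 0.1667, 0.3333]
t=1: π = [0.5333, 0.2333, 0.2333]
t=2: π = [0.5533, 0.2000, 0.2467]
t=3: π = [0.5507, 0.2093, 0.2400]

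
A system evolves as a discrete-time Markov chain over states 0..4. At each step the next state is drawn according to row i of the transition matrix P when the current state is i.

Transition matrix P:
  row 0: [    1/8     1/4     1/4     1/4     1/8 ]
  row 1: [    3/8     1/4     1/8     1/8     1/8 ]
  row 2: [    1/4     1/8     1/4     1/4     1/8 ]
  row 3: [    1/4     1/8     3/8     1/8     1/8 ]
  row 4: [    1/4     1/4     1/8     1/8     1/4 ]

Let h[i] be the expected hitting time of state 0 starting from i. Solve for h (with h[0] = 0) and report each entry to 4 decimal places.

First-step conditioning: h[0] = 0; for i ≠ 0, h[i] = 1 + Σ_k P[i][k]·h[k].
  h[1] = 1 + 1/4·h[1] + 1/8·h[2] + 1/8·h[3] + 1/8·h[4]
  h[2] = 1 + 1/8·h[1] + 1/4·h[2] + 1/4·h[3] + 1/8·h[4]
  h[3] = 1 + 1/8·h[1] + 3/8·h[2] + 1/8·h[3] + 1/8·h[4]
  h[4] = 1 + 1/4·h[1] + 1/8·h[2] + 1/8·h[3] + 1/4·h[4]
Solving the 4×4 linear system over states ≠ 0 gives exactly h = [0, 168/53, 196/53, 196/53, 192/53] (h[0] = 0 is the target).

h = [0.0000, 3.1698, 3.6981, 3.6981, 3.6226]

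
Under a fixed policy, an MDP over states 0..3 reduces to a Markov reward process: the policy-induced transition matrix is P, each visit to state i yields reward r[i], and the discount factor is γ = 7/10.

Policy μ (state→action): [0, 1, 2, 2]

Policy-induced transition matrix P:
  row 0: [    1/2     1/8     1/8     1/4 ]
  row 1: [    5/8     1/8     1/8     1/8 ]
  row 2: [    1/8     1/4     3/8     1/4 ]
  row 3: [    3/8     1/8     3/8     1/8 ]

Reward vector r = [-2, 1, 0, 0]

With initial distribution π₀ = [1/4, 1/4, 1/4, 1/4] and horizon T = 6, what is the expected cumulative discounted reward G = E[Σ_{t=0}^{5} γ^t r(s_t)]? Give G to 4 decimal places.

G = -1.5205

t=0: π = [0.2500, 0.2500, 0.2500, 0.2500], E[r] = -0.2500, γ^t·E[r] = -0.250000, running G = -0.250000
t=1: π = [0.4063, 0.1563, 0.2500, 0.1875], E[r] = -0.6563, γ^t·E[r] = -0.459375, running G = -0.709375
t=2: π = [0.4023, 0.1563, 0.2344, 0.2070], E[r] = -0.6484, γ^t·E[r] = -0.317734, running G = -1.027109
t=3: π = [0.4058, 0.1543, 0.2354, 0.2046], E[r] = -0.6572, γ^t·E[r] = -0.225429, running G = -1.252538
t=4: π = [0.4055, 0.1544, 0.2350, 0.2051], E[r] = -0.6565, γ^t·E[r] = -0.157624, running G = -1.410162
t=5: π = [0.4055, 0.1544, 0.2350, 0.2051], E[r] = -0.6567, γ^t·E[r] = -0.110373, running G = -1.520535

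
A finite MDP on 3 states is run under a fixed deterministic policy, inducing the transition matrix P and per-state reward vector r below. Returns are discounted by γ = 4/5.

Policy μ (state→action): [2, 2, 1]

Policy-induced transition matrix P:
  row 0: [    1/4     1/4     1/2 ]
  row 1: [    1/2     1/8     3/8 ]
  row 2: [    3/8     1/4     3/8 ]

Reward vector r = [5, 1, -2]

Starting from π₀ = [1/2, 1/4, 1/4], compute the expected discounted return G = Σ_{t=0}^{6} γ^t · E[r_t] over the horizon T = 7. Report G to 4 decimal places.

t=0: π = [0.5000, 0.2500, 0.2500], E[r] = 2.2500, γ^t·E[r] = 2.250000, running G = 2.250000
t=1: π = [0.3438, 0.2188, 0.4375], E[r] = 1.0625, γ^t·E[r] = 0.850000, running G = 3.100000
t=2: π = [0.3594, 0.2227, 0.4180], E[r] = 1.1836, γ^t·E[r] = 0.757500, running G = 3.857500
t=3: π = [0.3579, 0.2222, 0.4199], E[r] = 1.1719, γ^t·E[r] = 0.600000, running G = 4.457500
t=4: π = [0.3580, 0.2222, 0.4197], E[r] = 1.1729, γ^t·E[r] = 0.480425, running G = 4.937925
t=5: π = [0.3580, 0.2222, 0.4198], E[r] = 1.1728, γ^t·E[r] = 0.384315, running G = 5.322240
t=6: π = [0.3580, 0.2222, 0.4198], E[r] = 1.1728, γ^t·E[r] = 0.307453, running G = 5.629693

G = 5.6297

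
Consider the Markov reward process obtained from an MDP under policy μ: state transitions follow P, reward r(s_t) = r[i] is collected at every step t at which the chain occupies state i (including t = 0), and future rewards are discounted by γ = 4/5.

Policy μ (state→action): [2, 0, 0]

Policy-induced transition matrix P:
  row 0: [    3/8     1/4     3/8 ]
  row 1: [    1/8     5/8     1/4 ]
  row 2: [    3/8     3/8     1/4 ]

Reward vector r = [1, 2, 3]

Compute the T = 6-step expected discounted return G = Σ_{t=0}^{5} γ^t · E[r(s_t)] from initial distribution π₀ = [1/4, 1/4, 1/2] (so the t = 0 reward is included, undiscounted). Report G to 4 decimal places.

t=0: π = [0.2500, 0.2500, 0.5000], E[r] = 2.2500, γ^t·E[r] = 2.250000, running G = 2.250000
t=1: π = [0.3125, 0.4063, 0.2813], E[r] = 1.9688, γ^t·E[r] = 1.575000, running G = 3.825000
t=2: π = [0.2734, 0.4375, 0.2891], E[r] = 2.0156, γ^t·E[r] = 1.290000, running G = 5.115000
t=3: π = [0.2656, 0.4502, 0.2842], E[r] = 2.0186, γ^t·E[r] = 1.033500, running G = 6.148500
t=4: π = [0.2625, 0.4543, 0.2832], E[r] = 2.0208, γ^t·E[r] = 0.827700, running G = 6.976200
t=5: π = [0.2614, 0.4558, 0.2828], E[r] = 2.0214, γ^t·E[r] = 0.662370, running G = 7.638570

G = 7.6386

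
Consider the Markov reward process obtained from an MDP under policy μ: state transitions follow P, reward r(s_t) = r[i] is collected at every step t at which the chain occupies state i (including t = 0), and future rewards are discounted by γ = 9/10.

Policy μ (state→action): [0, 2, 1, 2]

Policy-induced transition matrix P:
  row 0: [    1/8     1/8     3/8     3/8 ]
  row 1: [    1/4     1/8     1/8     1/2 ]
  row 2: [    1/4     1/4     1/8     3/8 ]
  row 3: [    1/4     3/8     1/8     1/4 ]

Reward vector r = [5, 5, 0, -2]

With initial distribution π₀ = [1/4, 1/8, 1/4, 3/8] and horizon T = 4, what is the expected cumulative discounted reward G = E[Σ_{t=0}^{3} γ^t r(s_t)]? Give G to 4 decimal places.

G = 5.0332

t=0: π = [0.2500, 0.1250, 0.2500, 0.3750], E[r] = 1.1250, γ^t·E[r] = 1.125000, running G = 1.125000
t=1: π = [0.2188, 0.2500, 0.1875, 0.3438], E[r] = 1.6563, γ^t·E[r] = 1.490625, running G = 2.615625
t=2: π = [0.2227, 0.2344, 0.1797, 0.3633], E[r] = 1.5586, γ^t·E[r] = 1.262461, running G = 3.878086
t=3: π = [0.2222, 0.2383, 0.1807, 0.3589], E[r] = 1.5845, γ^t·E[r] = 1.155081, running G = 5.033167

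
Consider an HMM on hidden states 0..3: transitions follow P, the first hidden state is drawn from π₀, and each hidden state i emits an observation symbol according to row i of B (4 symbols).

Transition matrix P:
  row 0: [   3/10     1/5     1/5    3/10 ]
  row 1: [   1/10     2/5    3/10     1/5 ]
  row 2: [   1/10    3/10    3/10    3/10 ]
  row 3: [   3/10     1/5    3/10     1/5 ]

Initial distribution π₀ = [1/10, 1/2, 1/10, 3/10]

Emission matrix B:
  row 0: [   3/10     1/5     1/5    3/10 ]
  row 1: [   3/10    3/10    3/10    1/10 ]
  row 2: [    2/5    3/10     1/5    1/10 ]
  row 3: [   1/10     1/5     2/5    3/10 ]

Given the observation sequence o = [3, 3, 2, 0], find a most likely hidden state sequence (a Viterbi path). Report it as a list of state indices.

t=0: δ = [3.000e-02, 5.000e-02, 1.000e-02, 9.000e-02]  (obs o_0=3)
t=1: δ = [8.100e-03, 2.000e-03, 2.700e-03, 5.400e-03]  ψ = [3, 1, 3, 3]  (obs o_1=3)
t=2: δ = [4.860e-04, 4.860e-04, 3.240e-04, 9.720e-04]  ψ = [0, 0, 0, 0]  (obs o_2=2)
t=3: δ = [8.748e-05, 5.832e-05, 1.166e-04, 1.944e-05]  ψ = [3, 1, 3, 3]  (obs o_3=0)
backtrack: best end state = 2; path = [3, 0, 3, 2]

path = [3, 0, 3, 2]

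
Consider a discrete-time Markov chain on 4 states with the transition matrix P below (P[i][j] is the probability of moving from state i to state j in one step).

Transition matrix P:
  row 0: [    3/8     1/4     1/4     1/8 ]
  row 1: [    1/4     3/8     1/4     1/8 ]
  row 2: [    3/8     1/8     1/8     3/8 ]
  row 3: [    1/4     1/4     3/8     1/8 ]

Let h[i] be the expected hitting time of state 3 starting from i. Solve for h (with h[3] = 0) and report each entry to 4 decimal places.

First-step conditioning: h[3] = 0; for i ≠ 3, h[i] = 1 + Σ_k P[i][k]·h[k].
  h[0] = 1 + 3/8·h[0] + 1/4·h[1] + 1/4·h[2]
  h[1] = 1 + 1/4·h[0] + 3/8·h[1] + 1/4·h[2]
  h[2] = 1 + 3/8·h[0] + 1/8·h[1] + 1/8·h[2]
Solving the 3×3 linear system over states ≠ 3 gives exactly h = [72/13, 72/13, 56/13, 0] (h[3] = 0 is the target).

h = [5.5385, 5.5385, 4.3077, 0.0000]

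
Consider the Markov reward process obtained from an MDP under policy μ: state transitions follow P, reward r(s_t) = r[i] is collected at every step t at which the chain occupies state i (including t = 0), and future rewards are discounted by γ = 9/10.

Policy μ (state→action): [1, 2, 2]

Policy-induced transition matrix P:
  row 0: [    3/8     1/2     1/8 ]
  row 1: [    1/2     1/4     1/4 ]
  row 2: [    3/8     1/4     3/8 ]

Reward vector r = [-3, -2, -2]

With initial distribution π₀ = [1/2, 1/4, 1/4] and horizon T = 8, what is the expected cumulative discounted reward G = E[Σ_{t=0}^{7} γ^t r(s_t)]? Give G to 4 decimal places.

G = -13.8497

t=0: π = [0.5000, 0.2500, 0.2500], E[r] = -2.5000, γ^t·E[r] = -2.500000, running G = -2.500000
t=1: π = [0.4063, 0.3750, 0.2188], E[r] = -2.4063, γ^t·E[r] = -2.165625, running G = -4.665625
t=2: π = [0.4219, 0.3516, 0.2266], E[r] = -2.4219, γ^t·E[r] = -1.961719, running G = -6.627344
t=3: π = [0.4189, 0.3555, 0.2256], E[r] = -2.4189, γ^t·E[r] = -1.763411, running G = -8.390755
t=4: π = [0.4194, 0.3547, 0.2258], E[r] = -2.4194, γ^t·E[r] = -1.587390, running G = -9.978145
t=5: π = [0.4193, 0.3549, 0.2258], E[r] = -2.4193, γ^t·E[r] = -1.428597, running G = -11.406743
t=6: π = [0.4194, 0.3548, 0.2258], E[r] = -2.4194, γ^t·E[r] = -1.285746, running G = -12.692488
t=7: π = [0.4194, 0.3548, 0.2258], E[r] = -2.4194, γ^t·E[r] = -1.157170, running G = -13.849658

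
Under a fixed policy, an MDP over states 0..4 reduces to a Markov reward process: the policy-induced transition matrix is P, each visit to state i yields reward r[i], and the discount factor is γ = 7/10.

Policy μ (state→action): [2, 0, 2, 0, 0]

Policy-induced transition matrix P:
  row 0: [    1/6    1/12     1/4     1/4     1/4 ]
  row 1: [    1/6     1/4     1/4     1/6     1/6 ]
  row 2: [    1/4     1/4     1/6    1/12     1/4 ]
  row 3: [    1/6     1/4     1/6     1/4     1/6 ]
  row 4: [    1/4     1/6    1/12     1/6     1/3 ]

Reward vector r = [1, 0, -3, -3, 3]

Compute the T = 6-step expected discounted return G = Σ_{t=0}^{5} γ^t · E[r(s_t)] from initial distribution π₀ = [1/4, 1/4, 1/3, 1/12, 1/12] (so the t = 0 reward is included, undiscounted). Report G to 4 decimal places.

t=0: π = [0.2500, 0.2500, 0.3333, 0.0833, 0.0833], E[r] = -0.7500, γ^t·E[r] = -0.750000, running G = -0.750000
t=1: π = [0.2014, 0.2014, 0.2014, 0.1667, 0.2292], E[r] = -0.2153, γ^t·E[r] = -0.150694, running G = -0.900694
t=2: π = [0.2025, 0.1973, 0.1811, 0.1806, 0.2384], E[r] = -0.1672, γ^t·E[r] = -0.081950, running G = -0.982645
t=3: π = [0.2016, 0.1964, 0.1801, 0.1835, 0.2384], E[r] = -0.1741, γ^t·E[r] = -0.059714, running G = -1.042359
t=4: π = [0.2015, 0.1965, 0.1800, 0.1838, 0.2382], E[r] = -0.1750, γ^t·E[r] = -0.042015, running G = -1.084374
t=5: π = [0.2015, 0.1966, 0.1800, 0.1838, 0.2382], E[r] = -0.1753, γ^t·E[r] = -0.029463, running G = -1.113836

G = -1.1138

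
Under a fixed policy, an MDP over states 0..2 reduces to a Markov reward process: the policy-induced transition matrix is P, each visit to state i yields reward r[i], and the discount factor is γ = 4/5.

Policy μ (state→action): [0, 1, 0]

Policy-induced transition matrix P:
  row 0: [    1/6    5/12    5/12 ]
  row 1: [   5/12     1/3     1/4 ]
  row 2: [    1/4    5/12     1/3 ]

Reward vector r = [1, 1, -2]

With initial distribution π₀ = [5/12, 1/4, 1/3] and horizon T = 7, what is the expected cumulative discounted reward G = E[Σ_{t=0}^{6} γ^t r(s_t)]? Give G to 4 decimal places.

t=0: π = [0.4167, 0.2500, 0.3333], E[r] = 0.0000, γ^t·E[r] = 0.000000, running G = 0.000000
t=1: π = [0.2569, 0.3958, 0.3472], E[r] = -0.0417, γ^t·E[r] = -0.033333, running G = -0.033333
t=2: π = [0.2946, 0.3837, 0.3218], E[r] = 0.0347, γ^t·E[r] = 0.022222, running G = -0.011111
t=3: π = [0.2894, 0.3847, 0.3259], E[r] = 0.0223, γ^t·E[r] = 0.011407, running G = 0.000296
t=4: π = [0.2900, 0.3846, 0.3254], E[r] = 0.0238, γ^t·E[r] = 0.009758, running G = 0.010054
t=5: π = [0.2899, 0.3846, 0.3254], E[r] = 0.0237, γ^t·E[r] = 0.007750, running G = 0.017805
t=6: π = [0.2899, 0.3846, 0.3254], E[r] = 0.0237, γ^t·E[r] = 0.006205, running G = 0.024010

G = 0.0240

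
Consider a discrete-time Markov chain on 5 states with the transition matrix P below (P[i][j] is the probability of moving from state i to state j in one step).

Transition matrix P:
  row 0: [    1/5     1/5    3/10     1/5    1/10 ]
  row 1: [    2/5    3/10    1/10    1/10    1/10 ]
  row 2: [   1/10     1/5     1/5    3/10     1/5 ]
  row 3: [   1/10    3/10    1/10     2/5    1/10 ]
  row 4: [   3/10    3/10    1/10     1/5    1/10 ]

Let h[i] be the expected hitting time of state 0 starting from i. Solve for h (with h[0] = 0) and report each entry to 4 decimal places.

First-step conditioning: h[0] = 0; for i ≠ 0, h[i] = 1 + Σ_k P[i][k]·h[k].
  h[1] = 1 + 3/10·h[1] + 1/10·h[2] + 1/10·h[3] + 1/10·h[4]
  h[2] = 1 + 1/5·h[1] + 1/5·h[2] + 3/10·h[3] + 1/5·h[4]
  h[3] = 1 + 3/10·h[1] + 1/10·h[2] + 2/5·h[3] + 1/10·h[4]
  h[4] = 1 + 3/10·h[1] + 1/10·h[2] + 1/5·h[3] + 1/10·h[4]
Solving the 4×4 linear system over states ≠ 0 gives exactly h = [0, 315/94, 455/94, 225/47, 180/47] (h[0] = 0 is the target).

h = [0.0000, 3.3511, 4.8404, 4.7872, 3.8298]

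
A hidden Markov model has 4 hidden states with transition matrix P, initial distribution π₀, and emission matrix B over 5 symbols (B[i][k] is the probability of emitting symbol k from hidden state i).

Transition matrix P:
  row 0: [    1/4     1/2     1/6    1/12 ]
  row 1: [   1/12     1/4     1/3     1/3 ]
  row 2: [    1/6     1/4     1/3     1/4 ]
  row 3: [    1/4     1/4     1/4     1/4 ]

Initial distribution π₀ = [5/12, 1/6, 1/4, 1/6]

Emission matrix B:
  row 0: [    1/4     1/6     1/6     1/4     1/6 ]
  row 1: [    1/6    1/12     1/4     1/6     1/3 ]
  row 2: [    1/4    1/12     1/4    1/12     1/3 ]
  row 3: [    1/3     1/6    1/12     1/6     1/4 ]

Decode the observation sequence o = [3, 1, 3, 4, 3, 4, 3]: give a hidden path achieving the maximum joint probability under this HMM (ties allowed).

path = [0, 0, 1, 3, 0, 1, 3]

t=0: δ = [1.042e-01, 2.778e-02, 2.083e-02, 2.778e-02]  (obs o_0=3)
t=1: δ = [4.340e-03, 4.340e-03, 1.447e-03, 1.543e-03]  ψ = [0, 0, 0, 1]  (obs o_1=1)
t=2: δ = [2.713e-04, 3.617e-04, 1.206e-04, 2.411e-04]  ψ = [0, 0, 1, 1]  (obs o_2=3)
t=3: δ = [1.130e-05, 4.521e-05, 4.019e-05, 3.014e-05]  ψ = [0, 0, 1, 1]  (obs o_3=4)
t=4: δ = [1.884e-06, 1.884e-06, 1.256e-06, 2.512e-06]  ψ = [3, 1, 1, 1]  (obs o_4=3)
t=5: δ = [1.047e-07, 3.140e-07, 2.093e-07, 1.570e-07]  ψ = [3, 0, 1, 1]  (obs o_5=4)
t=6: δ = [9.811e-09, 1.308e-08, 8.721e-09, 1.744e-08]  ψ = [3, 1, 1, 1]  (obs o_6=3)
backtrack: best end state = 3; path = [0, 0, 1, 3, 0, 1, 3]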